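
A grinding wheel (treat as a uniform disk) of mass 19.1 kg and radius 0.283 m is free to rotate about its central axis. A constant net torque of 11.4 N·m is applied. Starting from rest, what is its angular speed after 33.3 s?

ω ≈ 496 rad/s

I = ½MR² = (1/2)(19.1)(0.283)² = 0.7648 kg·m².
α = τ/I = 11.4/0.7648 = 14.90 rad/s².
ω = ω₀ + αt = 0 + (14.90)(33.3) = 496.3 rad/s.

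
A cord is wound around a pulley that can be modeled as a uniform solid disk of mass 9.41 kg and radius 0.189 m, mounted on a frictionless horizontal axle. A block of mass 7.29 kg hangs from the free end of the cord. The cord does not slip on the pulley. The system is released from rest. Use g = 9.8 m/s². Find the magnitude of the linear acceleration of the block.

I = ½MR² = (1/2)(9.41)(0.189)² = 0.1681 kg·m².
Block: mg − T = ma. Pulley: TR = Iα. No-slip: a = αR, so T = (I/R²)a = 4.705·a.
Then mg = (m + 4.705)a, so a = (7.29)(9.8)/(7.29 + 4.705) = 5.956 m/s².

a ≈ 5.96 m/s²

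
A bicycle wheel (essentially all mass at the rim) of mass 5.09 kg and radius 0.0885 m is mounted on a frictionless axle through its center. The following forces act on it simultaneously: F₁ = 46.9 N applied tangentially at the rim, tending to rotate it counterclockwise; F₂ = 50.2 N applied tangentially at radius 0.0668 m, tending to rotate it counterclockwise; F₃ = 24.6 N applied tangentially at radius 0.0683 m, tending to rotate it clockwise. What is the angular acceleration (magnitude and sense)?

I = MR² = (5.09)(0.0885)² = 0.03987 kg·m².
Taking counterclockwise as positive: τ₁ = +(46.9)(0.0885) = +4.151 N·m; τ₂ = +(50.2)(0.0668) = +3.353 N·m; τ₃ = −(24.6)(0.0683) = −1.680 N·m.
Net torque τ = 5.824 N·m.
α = τ/I = 5.824/0.03987 = 146.1 rad/s².

α ≈ 146 rad/s², counterclockwise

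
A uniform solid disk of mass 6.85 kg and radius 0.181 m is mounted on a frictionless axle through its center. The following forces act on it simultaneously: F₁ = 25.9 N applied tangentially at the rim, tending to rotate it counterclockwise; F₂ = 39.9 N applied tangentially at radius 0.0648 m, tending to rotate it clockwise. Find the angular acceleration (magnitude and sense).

α ≈ 18.7 rad/s², counterclockwise

I = ½MR² = (1/2)(6.85)(0.181)² = 0.1122 kg·m².
Taking counterclockwise as positive: τ₁ = +(25.9)(0.181) = +4.688 N·m; τ₂ = −(39.9)(0.0648) = −2.586 N·m.
Net torque τ = 2.102 N·m.
α = τ/I = 2.102/0.1122 = 18.74 rad/s².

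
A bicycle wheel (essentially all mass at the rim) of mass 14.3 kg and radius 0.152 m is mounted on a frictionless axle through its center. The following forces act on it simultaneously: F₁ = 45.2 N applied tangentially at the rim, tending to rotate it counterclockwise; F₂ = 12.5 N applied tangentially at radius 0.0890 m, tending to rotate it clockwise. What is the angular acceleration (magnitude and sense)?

I = MR² = (14.3)(0.152)² = 0.3304 kg·m².
Taking counterclockwise as positive: τ₁ = +(45.2)(0.152) = +6.870 N·m; τ₂ = −(12.5)(0.0890) = −1.113 N·m.
Net torque τ = 5.758 N·m.
α = τ/I = 5.758/0.3304 = 17.43 rad/s².

α ≈ 17.4 rad/s², counterclockwise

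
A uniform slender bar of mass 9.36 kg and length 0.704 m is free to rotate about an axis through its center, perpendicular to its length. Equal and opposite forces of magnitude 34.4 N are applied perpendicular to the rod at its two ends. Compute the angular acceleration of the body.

I = (1/12)ML² = (1/12)(9.36)(0.704)² = 0.3866 kg·m².
The couple gives τ = F·(L/2) + F·(L/2) = F L = (34.4)(0.704) = 24.22 N·m.
From τ = Iα: α = 24.22/0.3866 = 62.65 rad/s².

α ≈ 62.6 rad/s²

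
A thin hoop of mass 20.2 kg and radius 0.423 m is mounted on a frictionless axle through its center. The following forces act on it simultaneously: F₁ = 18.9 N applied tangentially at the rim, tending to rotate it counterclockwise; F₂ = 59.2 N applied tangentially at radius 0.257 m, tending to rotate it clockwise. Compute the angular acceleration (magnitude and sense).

I = MR² = (20.2)(0.423)² = 3.614 kg·m².
Taking counterclockwise as positive: τ₁ = +(18.9)(0.423) = +7.995 N·m; τ₂ = −(59.2)(0.257) = −15.21 N·m.
Net torque τ = -7.220 N·m.
α = τ/I = -7.220/3.614 = -1.998 rad/s².

α ≈ 2.00 rad/s², clockwise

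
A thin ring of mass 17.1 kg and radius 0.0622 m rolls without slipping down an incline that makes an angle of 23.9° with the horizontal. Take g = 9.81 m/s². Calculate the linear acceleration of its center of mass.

a ≈ 1.99 m/s²

Translation along the incline: Mg sinθ − f = Ma.
Rotation about the center: fR = Iα with I = MR². No-slip gives a = αR, so f = (I/R²)a = M a.
Substituting: Mg sinθ = (1 + 1.000)Ma, so a = g sinθ/(1 + 1.000) = (9.81) sin 23.9° / 2.000 = 1.987 m/s².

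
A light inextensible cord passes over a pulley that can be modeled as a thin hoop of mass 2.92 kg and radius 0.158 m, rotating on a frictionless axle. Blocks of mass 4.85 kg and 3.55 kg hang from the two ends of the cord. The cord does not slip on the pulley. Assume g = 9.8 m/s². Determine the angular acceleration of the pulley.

α ≈ 7.12 rad/s²

I = MR² = (2.92)(0.158)² = 0.07289 kg·m².
Heavier block: m₁g − T₁ = m₁a. Lighter block: T₂ − m₂g = m₂a.
Pulley: (T₁ − T₂)R = Iα = I(a/R), so T₁ − T₂ = (I/R²)a = 1·M_p a = 2.920·a.
Adding the three: (m₁ − m₂)g = (m₁ + m₂ + 2.920)a, so a = (4.85 − 3.55)(9.8)/(4.85 + 3.55 + 2.920) = 1.125 m/s².
α = a/R = 1.125/0.158 = 7.123 rad/s².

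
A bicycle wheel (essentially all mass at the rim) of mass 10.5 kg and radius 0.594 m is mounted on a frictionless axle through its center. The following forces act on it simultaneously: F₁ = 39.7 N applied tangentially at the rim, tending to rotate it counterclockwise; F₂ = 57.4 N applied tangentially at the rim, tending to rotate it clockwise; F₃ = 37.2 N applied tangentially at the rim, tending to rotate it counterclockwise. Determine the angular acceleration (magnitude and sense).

I = MR² = (10.5)(0.594)² = 3.705 kg·m².
Taking counterclockwise as positive: τ₁ = +(39.7)(0.594) = +23.58 N·m; τ₂ = −(57.4)(0.594) = −34.10 N·m; τ₃ = +(37.2)(0.594) = +22.10 N·m.
Net torque τ = 11.58 N·m.
α = τ/I = 11.58/3.705 = 3.127 rad/s².

α ≈ 3.13 rad/s², counterclockwise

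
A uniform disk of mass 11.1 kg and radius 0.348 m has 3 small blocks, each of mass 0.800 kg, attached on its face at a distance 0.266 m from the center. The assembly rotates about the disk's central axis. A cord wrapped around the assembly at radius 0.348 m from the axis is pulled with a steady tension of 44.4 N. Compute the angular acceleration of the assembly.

α ≈ 18.4 rad/s²

I_disk = ½MR² = ½(11.1)(0.348)² = 0.6721 kg·m².
I_blocks = 3·m·r² = 3(0.800)(0.266)² = 0.1698 kg·m².
Total I = 0.8419 kg·m².
τ = F r = (44.4)(0.348) = 15.45 N·m.
α = τ/I = 15.45/0.8419 = 18.35 rad/s².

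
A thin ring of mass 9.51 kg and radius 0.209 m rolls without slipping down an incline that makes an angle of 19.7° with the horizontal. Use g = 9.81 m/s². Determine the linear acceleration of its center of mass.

Translation along the incline: Mg sinθ − f = Ma.
Rotation about the center: fR = Iα with I = MR². No-slip gives a = αR, so f = (I/R²)a = M a.
Substituting: Mg sinθ = (1 + 1.000)Ma, so a = g sinθ/(1 + 1.000) = (9.81) sin 19.7° / 2.000 = 1.653 m/s².

a ≈ 1.65 m/s²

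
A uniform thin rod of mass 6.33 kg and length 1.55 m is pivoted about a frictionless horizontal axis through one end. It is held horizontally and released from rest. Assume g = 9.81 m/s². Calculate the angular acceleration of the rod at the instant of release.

α ≈ 9.49 rad/s²

About the pivot, I = (1/3)ML² = (1/3)(6.33)(1.55)² = 5.069 kg·m².
The weight acts at the center, a distance L/2 = 0.7750 m from the pivot; τ = Mg(L/2) = 48.13 N·m.
α = τ/I = 48.13/5.069 = 9.494 rad/s².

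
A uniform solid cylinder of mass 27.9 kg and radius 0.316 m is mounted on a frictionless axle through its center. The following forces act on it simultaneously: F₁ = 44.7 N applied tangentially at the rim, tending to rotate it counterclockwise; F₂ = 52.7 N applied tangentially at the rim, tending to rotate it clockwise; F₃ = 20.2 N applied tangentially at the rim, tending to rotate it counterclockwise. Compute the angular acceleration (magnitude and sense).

α ≈ 2.77 rad/s², counterclockwise

I = ½MR² = (1/2)(27.9)(0.316)² = 1.393 kg·m².
Taking counterclockwise as positive: τ₁ = +(44.7)(0.316) = +14.13 N·m; τ₂ = −(52.7)(0.316) = −16.65 N·m; τ₃ = +(20.2)(0.316) = +6.383 N·m.
Net torque τ = 3.855 N·m.
α = τ/I = 3.855/1.393 = 2.768 rad/s².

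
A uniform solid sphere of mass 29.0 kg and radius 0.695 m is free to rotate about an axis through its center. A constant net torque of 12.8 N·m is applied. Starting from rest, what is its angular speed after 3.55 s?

I = (2/5)MR² = (2/5)(29.0)(0.695)² = 5.603 kg·m².
α = τ/I = 12.8/5.603 = 2.284 rad/s².
ω = ω₀ + αt = 0 + (2.284)(3.55) = 8.110 rad/s.

ω ≈ 8.11 rad/s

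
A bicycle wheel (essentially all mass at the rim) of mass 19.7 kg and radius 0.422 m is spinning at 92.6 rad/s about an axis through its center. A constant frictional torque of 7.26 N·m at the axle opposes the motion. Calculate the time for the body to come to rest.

t ≈ 44.7 s

I = MR² = (19.7)(0.422)² = 3.508 kg·m².
The net torque has magnitude 7.26 N·m, opposing ω.
|α| = τ/I = 7.260/3.508 = 2.069 rad/s² (deceleration).
0 = ω₀ − |α|t ⇒ t = ω₀/|α| = 92.6/2.069 = 44.75 s.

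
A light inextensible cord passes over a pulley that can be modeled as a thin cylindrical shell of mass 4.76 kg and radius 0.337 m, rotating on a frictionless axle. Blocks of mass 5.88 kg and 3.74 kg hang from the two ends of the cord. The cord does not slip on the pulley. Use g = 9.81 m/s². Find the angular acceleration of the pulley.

α ≈ 4.33 rad/s²

I = MR² = (4.76)(0.337)² = 0.5406 kg·m².
Heavier block: m₁g − T₁ = m₁a. Lighter block: T₂ − m₂g = m₂a.
Pulley: (T₁ − T₂)R = Iα = I(a/R), so T₁ − T₂ = (I/R²)a = 1·M_p a = 4.760·a.
Adding the three: (m₁ − m₂)g = (m₁ + m₂ + 4.760)a, so a = (5.88 − 3.74)(9.81)/(5.88 + 3.74 + 4.760) = 1.460 m/s².
α = a/R = 1.460/0.337 = 4.332 rad/s².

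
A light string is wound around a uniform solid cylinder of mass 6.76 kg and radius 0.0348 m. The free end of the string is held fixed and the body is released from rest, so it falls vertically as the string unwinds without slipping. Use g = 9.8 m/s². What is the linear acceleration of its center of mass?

a ≈ 6.53 m/s²

Translation: Mg − T = Ma. Rotation about the center: TR = Iα with I = ½MR².
With a = αR: T = (I/R²)a = (1/2)M a, so Mg = (1 + 0.5000)Ma.
a = g/(1 + 0.5000) = 9.8/1.500 = 6.533 m/s².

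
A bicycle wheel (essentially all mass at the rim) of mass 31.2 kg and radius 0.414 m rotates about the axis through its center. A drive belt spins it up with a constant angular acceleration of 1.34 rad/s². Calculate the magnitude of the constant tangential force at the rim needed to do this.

F ≈ 17.3 N

I = MR² = (31.2)(0.414)² = 5.348 kg·m².
The required torque is τ = Iα = (5.348)(1.340) = 7.166 N·m.
A tangential force at the rim gives τ = FR, so F = τ/R = 7.166/0.414 = 17.31 N.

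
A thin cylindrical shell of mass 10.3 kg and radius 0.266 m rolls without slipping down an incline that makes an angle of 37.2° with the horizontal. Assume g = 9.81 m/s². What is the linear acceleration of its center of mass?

a ≈ 2.97 m/s²

Translation along the incline: Mg sinθ − f = Ma.
Rotation about the center: fR = Iα with I = MR². No-slip gives a = αR, so f = (I/R²)a = M a.
Substituting: Mg sinθ = (1 + 1.000)Ma, so a = g sinθ/(1 + 1.000) = (9.81) sin 37.2° / 2.000 = 2.966 m/s².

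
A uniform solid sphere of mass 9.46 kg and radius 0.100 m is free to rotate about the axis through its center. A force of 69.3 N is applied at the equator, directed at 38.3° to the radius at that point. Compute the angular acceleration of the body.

α ≈ 114 rad/s²

I = (2/5)MR² = (2/5)(9.46)(0.100)² = 0.03784 kg·m².
Only the tangential component produces torque: τ = F R sinθ = (69.3)(0.100) sin 38.3° = 4.295 N·m.
Newton's second law for rotation, τ = Iα, gives α = τ/I = 4.295/0.03784 = 113.5 rad/s².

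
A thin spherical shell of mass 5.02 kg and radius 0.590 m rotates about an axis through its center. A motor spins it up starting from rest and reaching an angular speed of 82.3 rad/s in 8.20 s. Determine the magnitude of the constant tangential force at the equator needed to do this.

F ≈ 19.8 N

I = (2/3)MR² = (2/3)(5.02)(0.590)² = 1.165 kg·m².
α = Δω/Δt = (82.3 − 0)/8.20 = 10.04 rad/s².
The required torque is τ = Iα = (1.165)(10.04) = 11.69 N·m.
A tangential force at the equator gives τ = FR, so F = τ/R = 11.69/0.590 = 19.82 N.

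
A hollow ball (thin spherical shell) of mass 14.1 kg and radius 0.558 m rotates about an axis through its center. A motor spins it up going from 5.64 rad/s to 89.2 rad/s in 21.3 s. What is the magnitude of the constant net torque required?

I = (2/3)MR² = (2/3)(14.1)(0.558)² = 2.927 kg·m².
α = Δω/Δt = (89.2 − 5.64)/21.3 = 3.923 rad/s².
τ = Iα = (2.927)(3.923) = 11.48 N·m.

τ ≈ 11.5 N·m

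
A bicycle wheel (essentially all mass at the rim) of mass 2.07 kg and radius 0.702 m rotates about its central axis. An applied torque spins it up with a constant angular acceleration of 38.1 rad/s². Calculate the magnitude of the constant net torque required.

I = MR² = (2.07)(0.702)² = 1.020 kg·m².
τ = Iα = (1.020)(38.10) = 38.87 N·m.

τ ≈ 38.9 N·m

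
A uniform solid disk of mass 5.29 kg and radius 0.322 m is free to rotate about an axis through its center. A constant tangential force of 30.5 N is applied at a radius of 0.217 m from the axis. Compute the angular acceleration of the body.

I = ½MR² = (1/2)(5.29)(0.322)² = 0.2742 kg·m².
τ = F·r = (30.5)(0.217) = 6.619 N·m.
Newton's second law for rotation, τ = Iα, gives α = τ/I = 6.619/0.2742 = 24.13 rad/s².

α ≈ 24.1 rad/s²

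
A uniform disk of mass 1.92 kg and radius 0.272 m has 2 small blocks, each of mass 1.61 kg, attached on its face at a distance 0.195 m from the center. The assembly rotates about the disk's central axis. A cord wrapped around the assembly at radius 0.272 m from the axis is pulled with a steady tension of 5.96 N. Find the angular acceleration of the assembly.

I_disk = ½MR² = ½(1.92)(0.272)² = 0.07102 kg·m².
I_blocks = 2·m·r² = 2(1.61)(0.195)² = 0.1224 kg·m².
Total I = 0.1935 kg·m².
τ = F r = (5.96)(0.272) = 1.621 N·m.
α = τ/I = 1.621/0.1935 = 8.379 rad/s².

α ≈ 8.38 rad/s²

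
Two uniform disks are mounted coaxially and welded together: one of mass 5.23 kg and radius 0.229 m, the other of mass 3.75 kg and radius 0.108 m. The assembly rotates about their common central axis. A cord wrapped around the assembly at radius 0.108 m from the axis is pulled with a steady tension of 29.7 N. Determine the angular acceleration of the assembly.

I = ½M₁R₁² + ½M₂R₂² = ½(5.23)(0.229)² + ½(3.75)(0.108)² = 0.1590 kg·m².
τ = F r = (29.7)(0.108) = 3.208 N·m.
α = τ/I = 3.208/0.1590 = 20.17 rad/s².

α ≈ 20.2 rad/s²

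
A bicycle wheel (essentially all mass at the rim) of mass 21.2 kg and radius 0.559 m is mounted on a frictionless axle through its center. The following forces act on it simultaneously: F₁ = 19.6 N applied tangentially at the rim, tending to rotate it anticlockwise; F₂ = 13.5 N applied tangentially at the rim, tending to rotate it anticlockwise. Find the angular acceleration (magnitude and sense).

I = MR² = (21.2)(0.559)² = 6.625 kg·m².
Taking anticlockwise as positive: τ₁ = +(19.6)(0.559) = +10.96 N·m; τ₂ = +(13.5)(0.559) = +7.547 N·m.
Net torque τ = 18.50 N·m.
α = τ/I = 18.50/6.625 = 2.793 rad/s².

α ≈ 2.79 rad/s², anticlockwise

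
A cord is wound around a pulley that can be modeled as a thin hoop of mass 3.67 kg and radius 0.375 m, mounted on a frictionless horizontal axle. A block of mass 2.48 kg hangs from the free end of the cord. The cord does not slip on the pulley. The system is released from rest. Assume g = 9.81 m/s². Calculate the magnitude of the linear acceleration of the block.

a ≈ 3.96 m/s²

I = MR² = (3.67)(0.375)² = 0.5161 kg·m².
Block: mg − T = ma. Pulley: TR = Iα. No-slip: a = αR, so T = (I/R²)a = 3.670·a.
Then mg = (m + 3.670)a, so a = (2.48)(9.81)/(2.48 + 3.670) = 3.956 m/s².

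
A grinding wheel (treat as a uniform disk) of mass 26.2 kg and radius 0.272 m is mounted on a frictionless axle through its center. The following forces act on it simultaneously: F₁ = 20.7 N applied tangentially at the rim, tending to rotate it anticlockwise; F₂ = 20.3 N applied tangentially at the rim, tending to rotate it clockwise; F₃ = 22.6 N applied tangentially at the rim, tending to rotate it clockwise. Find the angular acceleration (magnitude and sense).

α ≈ 6.23 rad/s², clockwise

I = ½MR² = (1/2)(26.2)(0.272)² = 0.9692 kg·m².
Taking anticlockwise as positive: τ₁ = +(20.7)(0.272) = +5.630 N·m; τ₂ = −(20.3)(0.272) = −5.522 N·m; τ₃ = −(22.6)(0.272) = −6.147 N·m.
Net torque τ = -6.038 N·m.
α = τ/I = -6.038/0.9692 = -6.230 rad/s².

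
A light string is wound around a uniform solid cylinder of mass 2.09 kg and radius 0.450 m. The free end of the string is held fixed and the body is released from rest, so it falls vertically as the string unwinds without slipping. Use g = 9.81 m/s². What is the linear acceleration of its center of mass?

a ≈ 6.54 m/s²

Translation: Mg − T = Ma. Rotation about the center: TR = Iα with I = ½MR².
With a = αR: T = (I/R²)a = (1/2)M a, so Mg = (1 + 0.5000)Ma.
a = g/(1 + 0.5000) = 9.81/1.500 = 6.540 m/s².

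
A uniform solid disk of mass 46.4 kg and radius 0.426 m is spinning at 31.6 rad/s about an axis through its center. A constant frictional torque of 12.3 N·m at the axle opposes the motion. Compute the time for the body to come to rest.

I = ½MR² = (1/2)(46.4)(0.426)² = 4.210 kg·m².
The net torque has magnitude 12.3 N·m, opposing ω.
|α| = τ/I = 12.30/4.210 = 2.921 rad/s² (deceleration).
0 = ω₀ − |α|t ⇒ t = ω₀/|α| = 31.6/2.921 = 10.82 s.

t ≈ 10.8 s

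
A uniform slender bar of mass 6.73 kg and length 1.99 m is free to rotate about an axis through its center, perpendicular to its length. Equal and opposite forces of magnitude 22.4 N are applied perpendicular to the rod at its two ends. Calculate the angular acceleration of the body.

I = (1/12)ML² = (1/12)(6.73)(1.99)² = 2.221 kg·m².
The couple gives τ = F·(L/2) + F·(L/2) = F L = (22.4)(1.99) = 44.58 N·m.
From τ = Iα: α = 44.58/2.221 = 20.07 rad/s².

α ≈ 20.1 rad/s²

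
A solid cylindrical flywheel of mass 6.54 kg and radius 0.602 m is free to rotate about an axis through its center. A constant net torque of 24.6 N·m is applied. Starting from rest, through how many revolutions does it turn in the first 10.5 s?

≈ 182 revolutions

I = ½MR² = (1/2)(6.54)(0.602)² = 1.185 kg·m².
α = τ/I = 24.6/1.185 = 20.76 rad/s².
θ = ½αt² = ½(20.76)(10.5)² = 1144 rad.
Revolutions = θ/(2π) = 182.1.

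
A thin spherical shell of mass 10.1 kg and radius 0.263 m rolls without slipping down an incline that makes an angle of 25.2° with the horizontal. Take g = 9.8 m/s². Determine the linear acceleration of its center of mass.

Translation along the incline: Mg sinθ − f = Ma.
Rotation about the center: fR = Iα with I = (2/3)MR². No-slip gives a = αR, so f = (I/R²)a = (2/3)M a.
Substituting: Mg sinθ = (1 + 0.6667)Ma, so a = g sinθ/(1 + 0.6667) = (9.8) sin 25.2° / 1.667 = 2.504 m/s².

a ≈ 2.50 m/s²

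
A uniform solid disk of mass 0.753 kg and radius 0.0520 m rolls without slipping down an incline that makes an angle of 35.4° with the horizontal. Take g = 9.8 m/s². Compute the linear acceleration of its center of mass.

a ≈ 3.78 m/s²

Translation along the incline: Mg sinθ − f = Ma.
Rotation about the center: fR = Iα with I = ½MR². No-slip gives a = αR, so f = (I/R²)a = (1/2)M a.
Substituting: Mg sinθ = (1 + 0.5000)Ma, so a = g sinθ/(1 + 0.5000) = (9.8) sin 35.4° / 1.500 = 3.785 m/s².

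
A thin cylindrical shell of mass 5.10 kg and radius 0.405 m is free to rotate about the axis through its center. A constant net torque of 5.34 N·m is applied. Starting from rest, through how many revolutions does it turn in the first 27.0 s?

I = MR² = (5.10)(0.405)² = 0.8365 kg·m².
α = τ/I = 5.34/0.8365 = 6.384 rad/s².
θ = ½αt² = ½(6.384)(27.0)² = 2327 rad.
Revolutions = θ/(2π) = 370.3.

≈ 370 revolutions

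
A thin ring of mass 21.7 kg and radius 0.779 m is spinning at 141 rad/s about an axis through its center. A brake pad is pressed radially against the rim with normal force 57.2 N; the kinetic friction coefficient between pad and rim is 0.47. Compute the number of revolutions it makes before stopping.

I = MR² = (21.7)(0.779)² = 13.17 kg·m².
Friction force f = μN = (0.47)(57.2) = 26.88 N at the rim; torque magnitude τ = fR = 20.94 N·m, opposing ω.
|α| = τ/I = 20.94/13.17 = 1.590 rad/s² (deceleration).
ω² = ω₀² − 2|α|θ with ω = 0 ⇒ θ = ω₀²/(2|α|) = 6250 rad = 994.8 rev.

≈ 995 revolutions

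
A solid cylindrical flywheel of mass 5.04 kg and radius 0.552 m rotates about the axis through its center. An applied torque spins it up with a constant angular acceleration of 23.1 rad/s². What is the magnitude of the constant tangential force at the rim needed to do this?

I = ½MR² = (1/2)(5.04)(0.552)² = 0.7679 kg·m².
The required torque is τ = Iα = (0.7679)(23.10) = 17.74 N·m.
A tangential force at the rim gives τ = FR, so F = τ/R = 17.74/0.552 = 32.13 N.

F ≈ 32.1 N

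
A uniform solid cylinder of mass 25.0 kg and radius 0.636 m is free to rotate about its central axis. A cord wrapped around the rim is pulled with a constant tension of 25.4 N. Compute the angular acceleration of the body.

I = ½MR² = (1/2)(25.0)(0.636)² = 5.056 kg·m².
τ = F R = (25.4)(0.636) = 16.15 N·m.
Newton's second law for rotation, τ = Iα, gives α = τ/I = 16.15/5.056 = 3.195 rad/s².

α ≈ 3.19 rad/s²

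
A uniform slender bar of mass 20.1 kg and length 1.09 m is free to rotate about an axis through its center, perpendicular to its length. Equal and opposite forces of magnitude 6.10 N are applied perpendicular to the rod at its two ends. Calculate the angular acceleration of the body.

α ≈ 3.34 rad/s²

I = (1/12)ML² = (1/12)(20.1)(1.09)² = 1.990 kg·m².
The couple gives τ = F·(L/2) + F·(L/2) = F L = (6.10)(1.09) = 6.649 N·m.
From τ = Iα: α = 6.649/1.990 = 3.341 rad/s².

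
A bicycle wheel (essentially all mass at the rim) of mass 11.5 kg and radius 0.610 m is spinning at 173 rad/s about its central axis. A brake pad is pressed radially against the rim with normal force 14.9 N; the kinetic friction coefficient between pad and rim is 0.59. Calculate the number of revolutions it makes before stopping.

≈ 1900 revolutions

I = MR² = (11.5)(0.610)² = 4.279 kg·m².
Friction force f = μN = (0.59)(14.9) = 8.791 N at the rim; torque magnitude τ = fR = 5.363 N·m, opposing ω.
|α| = τ/I = 5.363/4.279 = 1.253 rad/s² (deceleration).
ω² = ω₀² − 2|α|θ with ω = 0 ⇒ θ = ω₀²/(2|α|) = 11940 rad = 1901 rev.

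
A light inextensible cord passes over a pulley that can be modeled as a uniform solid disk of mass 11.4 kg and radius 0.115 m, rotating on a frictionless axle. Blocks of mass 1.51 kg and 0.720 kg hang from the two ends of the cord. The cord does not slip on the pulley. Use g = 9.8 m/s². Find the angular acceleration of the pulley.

I = ½MR² = (1/2)(11.4)(0.115)² = 0.07538 kg·m².
Heavier block: m₁g − T₁ = m₁a. Lighter block: T₂ − m₂g = m₂a.
Pulley: (T₁ − T₂)R = Iα = I(a/R), so T₁ − T₂ = (I/R²)a = (1/2)M_p a = 5.700·a.
Adding the three: (m₁ − m₂)g = (m₁ + m₂ + 5.700)a, so a = (1.51 − 0.720)(9.8)/(1.51 + 0.720 + 5.700) = 0.9763 m/s².
α = a/R = 0.9763/0.115 = 8.490 rad/s².

α ≈ 8.49 rad/s²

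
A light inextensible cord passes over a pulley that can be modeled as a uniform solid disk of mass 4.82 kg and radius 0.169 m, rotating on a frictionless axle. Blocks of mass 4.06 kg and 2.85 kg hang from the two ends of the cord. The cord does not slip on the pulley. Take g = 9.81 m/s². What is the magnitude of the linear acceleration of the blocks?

a ≈ 1.27 m/s²

I = ½MR² = (1/2)(4.82)(0.169)² = 0.06883 kg·m².
Heavier block: m₁g − T₁ = m₁a. Lighter block: T₂ − m₂g = m₂a.
Pulley: (T₁ − T₂)R = Iα = I(a/R), so T₁ − T₂ = (I/R²)a = (1/2)M_p a = 2.410·a.
Adding the three: (m₁ − m₂)g = (m₁ + m₂ + 2.410)a, so a = (4.06 − 2.85)(9.81)/(4.06 + 2.85 + 2.410) = 1.274 m/s².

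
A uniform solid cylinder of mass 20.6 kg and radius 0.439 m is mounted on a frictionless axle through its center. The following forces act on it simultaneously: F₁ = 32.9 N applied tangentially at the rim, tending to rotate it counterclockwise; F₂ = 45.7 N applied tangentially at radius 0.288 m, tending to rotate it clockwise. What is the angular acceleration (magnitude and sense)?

α ≈ 0.646 rad/s², counterclockwise

I = ½MR² = (1/2)(20.6)(0.439)² = 1.985 kg·m².
Taking counterclockwise as positive: τ₁ = +(32.9)(0.439) = +14.44 N·m; τ₂ = −(45.7)(0.288) = −13.16 N·m.
Net torque τ = 1.281 N·m.
α = τ/I = 1.281/1.985 = 0.6456 rad/s².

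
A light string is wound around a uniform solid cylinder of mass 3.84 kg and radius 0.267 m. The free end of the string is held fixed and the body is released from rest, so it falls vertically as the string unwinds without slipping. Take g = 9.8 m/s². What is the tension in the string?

T ≈ 12.5 N

Translation: Mg − T = Ma. Rotation about the center: TR = Iα with I = ½MR².
With a = αR: T = (I/R²)a = (1/2)M a, so Mg = (1 + 0.5000)Ma.
a = g/(1 + 0.5000) = 9.8/1.500 = 6.533 m/s².
T = 0.5000·M·a = (0.5000)(3.84)(6.533) = 12.54 N.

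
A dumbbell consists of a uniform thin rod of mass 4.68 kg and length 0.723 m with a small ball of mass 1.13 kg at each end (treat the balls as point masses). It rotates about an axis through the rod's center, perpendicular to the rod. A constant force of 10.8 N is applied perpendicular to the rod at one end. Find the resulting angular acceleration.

α ≈ 7.82 rad/s²

I_rod = (1/12)ML² = (1/12)(4.68)(0.723)² = 0.2039 kg·m².
I_balls = 2·m·(L/2)² = 2(1.13)(0.3615)² = 0.2953 kg·m².
Total I = 0.4992 kg·m².
τ = F·(L/2) = (10.8)(0.361) = 3.904 N·m.
α = τ/I = 3.904/0.4992 = 7.821 rad/s².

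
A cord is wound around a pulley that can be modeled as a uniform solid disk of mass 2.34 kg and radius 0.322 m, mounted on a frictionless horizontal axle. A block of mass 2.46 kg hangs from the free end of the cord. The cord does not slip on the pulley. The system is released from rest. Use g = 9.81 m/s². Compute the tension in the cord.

I = ½MR² = (1/2)(2.34)(0.322)² = 0.1213 kg·m².
Block: mg − T = ma. Pulley: TR = Iα. No-slip: a = αR, so T = (I/R²)a = 1.170·a.
Then mg = (m + 1.170)a, so a = (2.46)(9.81)/(2.46 + 1.170) = 6.648 m/s².
T = 1.170·a = 7.778 N.

T ≈ 7.78 N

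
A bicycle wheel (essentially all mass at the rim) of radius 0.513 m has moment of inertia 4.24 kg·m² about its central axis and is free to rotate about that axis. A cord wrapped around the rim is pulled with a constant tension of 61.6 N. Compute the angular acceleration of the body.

τ = F R = (61.6)(0.513) = 31.60 N·m.
From τ = Iα: α = 31.60/4.240 = 7.453 rad/s².

α ≈ 7.45 rad/s²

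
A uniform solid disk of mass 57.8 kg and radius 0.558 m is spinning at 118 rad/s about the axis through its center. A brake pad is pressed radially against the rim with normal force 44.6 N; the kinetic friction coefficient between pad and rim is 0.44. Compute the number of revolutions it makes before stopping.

≈ 911 revolutions

I = ½MR² = (1/2)(57.8)(0.558)² = 8.998 kg·m².
Friction force f = μN = (0.44)(44.6) = 19.62 N at the rim; torque magnitude τ = fR = 10.95 N·m, opposing ω.
|α| = τ/I = 10.95/8.998 = 1.217 rad/s² (deceleration).
ω² = ω₀² − 2|α|θ with ω = 0 ⇒ θ = ω₀²/(2|α|) = 5721 rad = 910.5 rev.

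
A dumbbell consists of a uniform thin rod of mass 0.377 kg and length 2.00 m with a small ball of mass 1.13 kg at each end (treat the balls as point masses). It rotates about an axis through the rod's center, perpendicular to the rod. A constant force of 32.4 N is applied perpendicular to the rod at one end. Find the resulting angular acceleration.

I_rod = (1/12)ML² = (1/12)(0.377)(2.00)² = 0.1257 kg·m².
I_balls = 2·m·(L/2)² = 2(1.13)(1.000)² = 2.260 kg·m².
Total I = 2.386 kg·m².
τ = F·(L/2) = (32.4)(1.00) = 32.40 N·m.
α = τ/I = 32.40/2.386 = 13.58 rad/s².

α ≈ 13.6 rad/s²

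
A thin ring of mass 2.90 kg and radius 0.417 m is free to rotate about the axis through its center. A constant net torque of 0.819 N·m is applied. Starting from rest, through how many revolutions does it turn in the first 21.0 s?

I = MR² = (2.90)(0.417)² = 0.5043 kg·m².
α = τ/I = 0.819/0.5043 = 1.624 rad/s².
θ = ½αt² = ½(1.624)(21.0)² = 358.1 rad.
Revolutions = θ/(2π) = 57.00.

≈ 57.0 revolutions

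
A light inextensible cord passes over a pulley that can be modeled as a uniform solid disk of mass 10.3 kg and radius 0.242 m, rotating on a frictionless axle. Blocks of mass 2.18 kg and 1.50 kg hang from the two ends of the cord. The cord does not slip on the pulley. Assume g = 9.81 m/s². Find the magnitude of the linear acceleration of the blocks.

a ≈ 0.755 m/s²

I = ½MR² = (1/2)(10.3)(0.242)² = 0.3016 kg·m².
Heavier block: m₁g − T₁ = m₁a. Lighter block: T₂ − m₂g = m₂a.
Pulley: (T₁ − T₂)R = Iα = I(a/R), so T₁ − T₂ = (I/R²)a = (1/2)M_p a = 5.150·a.
Adding the three: (m₁ − m₂)g = (m₁ + m₂ + 5.150)a, so a = (2.18 − 1.50)(9.81)/(2.18 + 1.50 + 5.150) = 0.7555 m/s².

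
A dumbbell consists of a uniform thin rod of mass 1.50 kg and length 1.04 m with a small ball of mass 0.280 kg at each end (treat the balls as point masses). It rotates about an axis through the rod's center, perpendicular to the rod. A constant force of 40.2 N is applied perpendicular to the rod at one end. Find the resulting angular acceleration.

I_rod = (1/12)ML² = (1/12)(1.50)(1.04)² = 0.1352 kg·m².
I_balls = 2·m·(L/2)² = 2(0.280)(0.5200)² = 0.1514 kg·m².
Total I = 0.2866 kg·m².
τ = F·(L/2) = (40.2)(0.520) = 20.90 N·m.
α = τ/I = 20.90/0.2866 = 72.93 rad/s².

α ≈ 72.9 rad/s²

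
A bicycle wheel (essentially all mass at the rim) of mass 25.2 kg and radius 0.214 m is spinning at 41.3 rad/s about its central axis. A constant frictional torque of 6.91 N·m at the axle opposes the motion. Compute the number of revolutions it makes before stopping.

I = MR² = (25.2)(0.214)² = 1.154 kg·m².
The net torque has magnitude 6.91 N·m, opposing ω.
|α| = τ/I = 6.910/1.154 = 5.988 rad/s² (deceleration).
ω² = ω₀² − 2|α|θ with ω = 0 ⇒ θ = ω₀²/(2|α|) = 142.4 rad = 22.67 rev.

≈ 22.7 revolutions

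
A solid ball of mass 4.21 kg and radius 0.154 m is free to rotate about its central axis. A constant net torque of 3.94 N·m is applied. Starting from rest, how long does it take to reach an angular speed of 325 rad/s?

I = (2/5)MR² = (2/5)(4.21)(0.154)² = 0.03994 kg·m².
α = τ/I = 3.94/0.03994 = 98.65 rad/s².
ω = αt ⇒ t = ω/α = 325/98.65 = 3.294 s.

t ≈ 3.29 s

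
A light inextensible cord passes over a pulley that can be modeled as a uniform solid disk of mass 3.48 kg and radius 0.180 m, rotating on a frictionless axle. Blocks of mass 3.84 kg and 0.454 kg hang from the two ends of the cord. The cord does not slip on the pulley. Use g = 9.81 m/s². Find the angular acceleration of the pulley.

I = ½MR² = (1/2)(3.48)(0.180)² = 0.05638 kg·m².
Heavier block: m₁g − T₁ = m₁a. Lighter block: T₂ − m₂g = m₂a.
Pulley: (T₁ − T₂)R = Iα = I(a/R), so T₁ − T₂ = (I/R²)a = (1/2)M_p a = 1.740·a.
Adding the three: (m₁ − m₂)g = (m₁ + m₂ + 1.740)a, so a = (3.84 − 0.454)(9.81)/(3.84 + 0.454 + 1.740) = 5.505 m/s².
α = a/R = 5.505/0.180 = 30.58 rad/s².

α ≈ 30.6 rad/s²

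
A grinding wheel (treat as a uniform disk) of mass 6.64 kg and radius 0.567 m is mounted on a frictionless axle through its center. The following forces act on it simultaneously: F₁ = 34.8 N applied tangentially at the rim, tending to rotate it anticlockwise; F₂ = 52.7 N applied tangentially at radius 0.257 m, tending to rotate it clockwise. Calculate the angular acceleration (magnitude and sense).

I = ½MR² = (1/2)(6.64)(0.567)² = 1.067 kg·m².
Taking anticlockwise as positive: τ₁ = +(34.8)(0.567) = +19.73 N·m; τ₂ = −(52.7)(0.257) = −13.54 N·m.
Net torque τ = 6.188 N·m.
α = τ/I = 6.188/1.067 = 5.797 rad/s².

α ≈ 5.80 rad/s², anticlockwise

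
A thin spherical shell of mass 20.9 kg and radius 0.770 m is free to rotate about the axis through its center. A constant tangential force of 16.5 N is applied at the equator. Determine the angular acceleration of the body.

I = (2/3)MR² = (2/3)(20.9)(0.770)² = 8.261 kg·m².
τ = F R = (16.5)(0.770) = 12.71 N·m.
Newton's second law for rotation, τ = Iα, gives α = τ/I = 12.71/8.261 = 1.538 rad/s².

α ≈ 1.54 rad/s²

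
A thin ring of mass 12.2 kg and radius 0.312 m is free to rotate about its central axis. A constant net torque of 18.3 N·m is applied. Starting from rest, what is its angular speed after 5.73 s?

I = MR² = (12.2)(0.312)² = 1.188 kg·m².
α = τ/I = 18.3/1.188 = 15.41 rad/s².
ω = ω₀ + αt = 0 + (15.41)(5.73) = 88.30 rad/s.

ω ≈ 88.3 rad/s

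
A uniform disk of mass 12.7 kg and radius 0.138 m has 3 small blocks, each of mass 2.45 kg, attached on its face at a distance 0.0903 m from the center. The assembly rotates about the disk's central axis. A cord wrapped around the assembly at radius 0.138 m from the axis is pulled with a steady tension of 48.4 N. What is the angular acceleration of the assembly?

I_disk = ½MR² = ½(12.7)(0.138)² = 0.1209 kg·m².
I_blocks = 3·m·r² = 3(2.45)(0.0903)² = 0.05993 kg·m².
Total I = 0.1809 kg·m².
τ = F r = (48.4)(0.138) = 6.679 N·m.
α = τ/I = 6.679/0.1809 = 36.93 rad/s².

α ≈ 36.9 rad/s²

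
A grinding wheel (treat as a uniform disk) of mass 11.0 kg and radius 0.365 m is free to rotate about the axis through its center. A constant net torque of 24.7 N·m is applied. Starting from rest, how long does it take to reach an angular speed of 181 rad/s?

t ≈ 5.37 s

I = ½MR² = (1/2)(11.0)(0.365)² = 0.7327 kg·m².
α = τ/I = 24.7/0.7327 = 33.71 rad/s².
ω = αt ⇒ t = ω/α = 181/33.71 = 5.369 s.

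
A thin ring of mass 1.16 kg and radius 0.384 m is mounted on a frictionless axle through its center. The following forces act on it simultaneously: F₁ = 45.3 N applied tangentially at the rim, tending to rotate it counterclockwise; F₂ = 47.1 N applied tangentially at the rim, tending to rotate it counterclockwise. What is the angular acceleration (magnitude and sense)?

I = MR² = (1.16)(0.384)² = 0.1710 kg·m².
Taking counterclockwise as positive: τ₁ = +(45.3)(0.384) = +17.40 N·m; τ₂ = +(47.1)(0.384) = +18.09 N·m.
Net torque τ = 35.48 N·m.
α = τ/I = 35.48/0.1710 = 207.4 rad/s².

α ≈ 207 rad/s², counterclockwise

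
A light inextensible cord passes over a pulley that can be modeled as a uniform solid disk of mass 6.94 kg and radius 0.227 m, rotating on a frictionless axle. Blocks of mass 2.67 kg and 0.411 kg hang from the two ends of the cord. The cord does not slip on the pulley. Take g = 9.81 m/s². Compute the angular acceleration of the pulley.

α ≈ 14.9 rad/s²

I = ½MR² = (1/2)(6.94)(0.227)² = 0.1788 kg·m².
Heavier block: m₁g − T₁ = m₁a. Lighter block: T₂ − m₂g = m₂a.
Pulley: (T₁ − T₂)R = Iα = I(a/R), so T₁ − T₂ = (I/R²)a = (1/2)M_p a = 3.470·a.
Adding the three: (m₁ − m₂)g = (m₁ + m₂ + 3.470)a, so a = (2.67 − 0.411)(9.81)/(2.67 + 0.411 + 3.470) = 3.383 m/s².
α = a/R = 3.383/0.227 = 14.90 rad/s².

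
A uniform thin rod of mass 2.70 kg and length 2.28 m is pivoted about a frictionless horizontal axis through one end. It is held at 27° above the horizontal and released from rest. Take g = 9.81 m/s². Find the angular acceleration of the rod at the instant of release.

About the pivot, I = (1/3)ML² = (1/3)(2.70)(2.28)² = 4.679 kg·m².
The weight acts at the center, a distance L/2 = 1.140 m from the pivot; τ = Mg(L/2) cos 27° = 26.90 N·m.
α = τ/I = 26.90/4.679 = 5.751 rad/s².

α ≈ 5.75 rad/s²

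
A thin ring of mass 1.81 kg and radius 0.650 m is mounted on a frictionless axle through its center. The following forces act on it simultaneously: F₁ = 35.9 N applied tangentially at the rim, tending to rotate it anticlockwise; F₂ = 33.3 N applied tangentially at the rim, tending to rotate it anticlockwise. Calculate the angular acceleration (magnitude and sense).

I = MR² = (1.81)(0.650)² = 0.7647 kg·m².
Taking anticlockwise as positive: τ₁ = +(35.9)(0.650) = +23.34 N·m; τ₂ = +(33.3)(0.650) = +21.64 N·m.
Net torque τ = 44.98 N·m.
α = τ/I = 44.98/0.7647 = 58.82 rad/s².

α ≈ 58.8 rad/s², anticlockwise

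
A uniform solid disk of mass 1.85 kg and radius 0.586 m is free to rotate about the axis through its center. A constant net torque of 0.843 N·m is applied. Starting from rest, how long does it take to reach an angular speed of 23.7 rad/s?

t ≈ 8.93 s

I = ½MR² = (1/2)(1.85)(0.586)² = 0.3176 kg·m².
α = τ/I = 0.843/0.3176 = 2.654 rad/s².
ω = αt ⇒ t = ω/α = 23.7/2.654 = 8.930 s.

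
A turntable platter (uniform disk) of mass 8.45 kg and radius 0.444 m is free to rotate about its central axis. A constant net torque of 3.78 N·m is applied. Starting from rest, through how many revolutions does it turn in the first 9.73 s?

I = ½MR² = (1/2)(8.45)(0.444)² = 0.8329 kg·m².
α = τ/I = 3.78/0.8329 = 4.538 rad/s².
θ = ½αt² = ½(4.538)(9.73)² = 214.8 rad.
Revolutions = θ/(2π) = 34.19.

≈ 34.2 revolutions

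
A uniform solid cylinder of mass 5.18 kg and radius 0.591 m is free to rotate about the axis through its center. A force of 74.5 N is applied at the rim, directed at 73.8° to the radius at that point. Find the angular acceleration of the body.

I = ½MR² = (1/2)(5.18)(0.591)² = 0.9046 kg·m².
Only the tangential component produces torque: τ = F R sinθ = (74.5)(0.591) sin 73.8° = 42.28 N·m.
From τ = Iα: α = 42.28/0.9046 = 46.74 rad/s².

α ≈ 46.7 rad/s²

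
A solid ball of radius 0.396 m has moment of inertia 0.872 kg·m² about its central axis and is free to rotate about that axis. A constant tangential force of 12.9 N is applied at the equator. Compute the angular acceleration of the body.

τ = F R = (12.9)(0.396) = 5.108 N·m.
From τ = Iα: α = 5.108/0.8720 = 5.858 rad/s².

α ≈ 5.86 rad/s²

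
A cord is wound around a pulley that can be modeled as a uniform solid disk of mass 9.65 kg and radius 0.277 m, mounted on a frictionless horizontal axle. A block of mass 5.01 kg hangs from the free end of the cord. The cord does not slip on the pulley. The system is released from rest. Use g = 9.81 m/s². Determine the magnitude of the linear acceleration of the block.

I = ½MR² = (1/2)(9.65)(0.277)² = 0.3702 kg·m².
Block: mg − T = ma. Pulley: TR = Iα. No-slip: a = αR, so T = (I/R²)a = 4.825·a.
Then mg = (m + 4.825)a, so a = (5.01)(9.81)/(5.01 + 4.825) = 4.997 m/s².

a ≈ 5.00 m/s²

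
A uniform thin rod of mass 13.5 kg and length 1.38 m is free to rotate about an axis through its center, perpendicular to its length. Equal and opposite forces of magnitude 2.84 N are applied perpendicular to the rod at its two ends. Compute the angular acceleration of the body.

α ≈ 1.83 rad/s²

I = (1/12)ML² = (1/12)(13.5)(1.38)² = 2.142 kg·m².
The couple gives τ = F·(L/2) + F·(L/2) = F L = (2.84)(1.38) = 3.919 N·m.
From τ = Iα: α = 3.919/2.142 = 1.829 rad/s².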